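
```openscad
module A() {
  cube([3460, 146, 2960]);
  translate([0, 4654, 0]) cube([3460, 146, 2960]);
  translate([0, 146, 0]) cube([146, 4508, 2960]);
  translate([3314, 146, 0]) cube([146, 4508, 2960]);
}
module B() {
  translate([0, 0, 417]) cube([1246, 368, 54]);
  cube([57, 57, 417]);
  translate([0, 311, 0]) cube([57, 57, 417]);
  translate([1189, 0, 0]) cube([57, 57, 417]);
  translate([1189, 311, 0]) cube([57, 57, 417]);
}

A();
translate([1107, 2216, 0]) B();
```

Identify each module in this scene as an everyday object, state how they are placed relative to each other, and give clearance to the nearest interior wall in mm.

A is a house frame. B is a bench. The bench sits inside the house frame, centred. The clearance to the nearest interior wall is 961 mm.

Clearances: x = 961, y = 2070; minimum 961 mm.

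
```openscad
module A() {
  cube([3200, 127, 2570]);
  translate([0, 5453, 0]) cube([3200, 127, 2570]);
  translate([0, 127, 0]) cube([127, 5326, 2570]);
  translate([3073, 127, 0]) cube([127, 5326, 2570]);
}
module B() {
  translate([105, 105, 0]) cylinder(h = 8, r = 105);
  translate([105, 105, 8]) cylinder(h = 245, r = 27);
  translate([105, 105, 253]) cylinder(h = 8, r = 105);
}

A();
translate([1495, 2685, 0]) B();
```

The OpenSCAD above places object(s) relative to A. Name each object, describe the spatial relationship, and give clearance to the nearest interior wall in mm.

A is a house frame. B is a spool. The spool sits inside the house frame, centred. The clearance to the nearest interior wall is 1368 mm.

Clearances: x = 1368, y = 2558; minimum 1368 mm.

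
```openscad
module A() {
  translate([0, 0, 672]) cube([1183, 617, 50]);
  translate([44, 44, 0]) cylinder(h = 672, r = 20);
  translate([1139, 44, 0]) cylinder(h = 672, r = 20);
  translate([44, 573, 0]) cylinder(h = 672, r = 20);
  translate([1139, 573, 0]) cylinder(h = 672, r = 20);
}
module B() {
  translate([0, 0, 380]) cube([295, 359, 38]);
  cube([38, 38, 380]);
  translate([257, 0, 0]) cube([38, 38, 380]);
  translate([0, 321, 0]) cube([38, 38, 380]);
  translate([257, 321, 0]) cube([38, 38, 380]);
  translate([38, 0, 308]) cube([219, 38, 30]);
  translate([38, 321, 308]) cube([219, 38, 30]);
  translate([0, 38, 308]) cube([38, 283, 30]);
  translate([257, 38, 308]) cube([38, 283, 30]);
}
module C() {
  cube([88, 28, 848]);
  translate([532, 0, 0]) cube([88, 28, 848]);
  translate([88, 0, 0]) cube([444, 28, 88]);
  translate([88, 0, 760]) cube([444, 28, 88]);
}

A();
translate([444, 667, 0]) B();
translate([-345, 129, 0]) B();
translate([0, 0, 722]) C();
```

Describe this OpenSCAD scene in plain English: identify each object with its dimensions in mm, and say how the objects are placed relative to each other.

A is a table: top 1183 mm (x) × 617 mm (y), 50 mm thick, upper face at z = 722 mm, on four round legs of 40 mm diameter, each leg's bounding box inset 24 mm from the nearest pair of top edges, running from z = 0 to the bottom of the top.

B is a four-legged stool. The seat is 295×359 mm, 38 mm thick, top at z = 418 mm. It stands on four square legs, each 38×38 mm in cross-section, from z = 0 to the seat underside, each flush with a corner of the seat. Four stretchers, 38 mm wide and 30 mm tall, connect adjacent legs with their undersides at z = 308 mm, each running between the inner faces of the legs it joins and aligned with the legs' outer faces on the other axis.

C is a rectangular picture frame lying in the x–z plane (depth along y). The opening is 444 mm wide (x) by 672 mm tall (z), surrounded by a border 88 mm wide on all four sides. The frame is 28 mm deep and is made of two full-height vertical stiles with two horizontal rails fitted between them.

Two stools sit around the table at the +y, −x sides. The picture frame is on top of the table.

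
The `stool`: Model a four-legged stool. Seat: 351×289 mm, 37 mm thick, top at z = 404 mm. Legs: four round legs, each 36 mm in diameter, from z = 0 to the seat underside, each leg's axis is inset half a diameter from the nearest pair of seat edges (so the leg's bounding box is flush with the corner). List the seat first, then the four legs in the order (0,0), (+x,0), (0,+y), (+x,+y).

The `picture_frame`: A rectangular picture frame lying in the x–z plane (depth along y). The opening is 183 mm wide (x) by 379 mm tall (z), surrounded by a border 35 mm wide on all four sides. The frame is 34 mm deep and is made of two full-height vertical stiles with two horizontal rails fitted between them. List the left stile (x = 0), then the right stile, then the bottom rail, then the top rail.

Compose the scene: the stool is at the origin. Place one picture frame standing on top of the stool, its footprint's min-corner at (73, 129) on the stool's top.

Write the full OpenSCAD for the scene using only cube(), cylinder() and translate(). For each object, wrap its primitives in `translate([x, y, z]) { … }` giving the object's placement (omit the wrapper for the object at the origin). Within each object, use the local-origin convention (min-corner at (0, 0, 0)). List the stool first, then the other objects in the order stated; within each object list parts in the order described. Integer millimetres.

translate([0, 0, 367]) cube([351, 289, 37]);
translate([18, 18, 0]) cylinder(h = 367, r = 18);
translate([333, 18, 0]) cylinder(h = 367, r = 18);
translate([18, 271, 0]) cylinder(h = 367, r = 18);
translate([333, 271, 0]) cylinder(h = 367, r = 18);
translate([73, 129, 404]) {
  cube([35, 34, 449]);
  translate([218, 0, 0]) cube([35, 34, 449]);
  translate([35, 0, 0]) cube([183, 34, 35]);
  translate([35, 0, 414]) cube([183, 34, 35]);
}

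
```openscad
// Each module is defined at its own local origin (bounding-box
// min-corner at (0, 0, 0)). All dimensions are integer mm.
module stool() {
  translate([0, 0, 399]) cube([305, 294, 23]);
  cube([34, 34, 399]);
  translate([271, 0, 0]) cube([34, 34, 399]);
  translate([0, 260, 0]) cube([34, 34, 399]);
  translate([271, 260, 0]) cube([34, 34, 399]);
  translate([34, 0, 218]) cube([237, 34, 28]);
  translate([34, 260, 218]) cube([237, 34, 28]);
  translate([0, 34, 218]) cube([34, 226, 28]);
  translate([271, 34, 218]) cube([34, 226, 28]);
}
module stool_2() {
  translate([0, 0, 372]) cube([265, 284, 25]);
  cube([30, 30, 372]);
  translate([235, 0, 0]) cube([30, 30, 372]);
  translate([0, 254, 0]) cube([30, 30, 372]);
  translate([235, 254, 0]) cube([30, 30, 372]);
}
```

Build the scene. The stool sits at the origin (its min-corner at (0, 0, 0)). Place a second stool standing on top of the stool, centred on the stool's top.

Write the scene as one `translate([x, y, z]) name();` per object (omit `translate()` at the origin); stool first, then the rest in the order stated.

stool();
translate([20, 5, 422]) stool_2();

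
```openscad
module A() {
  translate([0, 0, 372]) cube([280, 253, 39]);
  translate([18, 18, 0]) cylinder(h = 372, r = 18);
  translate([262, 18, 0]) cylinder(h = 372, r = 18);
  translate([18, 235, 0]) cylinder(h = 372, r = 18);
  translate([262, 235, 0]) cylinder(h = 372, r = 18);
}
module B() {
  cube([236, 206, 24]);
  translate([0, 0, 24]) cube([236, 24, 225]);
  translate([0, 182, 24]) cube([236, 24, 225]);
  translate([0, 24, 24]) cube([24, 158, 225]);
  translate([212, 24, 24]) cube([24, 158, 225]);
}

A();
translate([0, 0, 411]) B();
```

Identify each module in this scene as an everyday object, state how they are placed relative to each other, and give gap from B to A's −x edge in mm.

A is a stool. B is an open box. The open box is on top of the stool. The gap from the open box to the stool's −x edge is 0 mm.

The open box's min-x is at 0; the stool's min-x is 0; gap = 0 mm.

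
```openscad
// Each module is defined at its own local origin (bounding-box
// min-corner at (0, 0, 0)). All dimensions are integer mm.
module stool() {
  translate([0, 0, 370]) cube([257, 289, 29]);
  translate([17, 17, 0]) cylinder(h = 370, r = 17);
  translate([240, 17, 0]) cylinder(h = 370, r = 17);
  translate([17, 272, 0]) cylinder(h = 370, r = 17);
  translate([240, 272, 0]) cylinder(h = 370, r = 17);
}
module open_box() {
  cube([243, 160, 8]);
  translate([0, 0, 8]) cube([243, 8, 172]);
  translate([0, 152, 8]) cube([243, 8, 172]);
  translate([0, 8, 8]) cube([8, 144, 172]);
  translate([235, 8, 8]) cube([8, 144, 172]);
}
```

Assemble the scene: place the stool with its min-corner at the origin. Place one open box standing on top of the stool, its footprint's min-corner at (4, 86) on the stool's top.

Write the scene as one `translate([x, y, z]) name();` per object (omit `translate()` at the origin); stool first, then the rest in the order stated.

stool();
translate([4, 86, 399]) open_box();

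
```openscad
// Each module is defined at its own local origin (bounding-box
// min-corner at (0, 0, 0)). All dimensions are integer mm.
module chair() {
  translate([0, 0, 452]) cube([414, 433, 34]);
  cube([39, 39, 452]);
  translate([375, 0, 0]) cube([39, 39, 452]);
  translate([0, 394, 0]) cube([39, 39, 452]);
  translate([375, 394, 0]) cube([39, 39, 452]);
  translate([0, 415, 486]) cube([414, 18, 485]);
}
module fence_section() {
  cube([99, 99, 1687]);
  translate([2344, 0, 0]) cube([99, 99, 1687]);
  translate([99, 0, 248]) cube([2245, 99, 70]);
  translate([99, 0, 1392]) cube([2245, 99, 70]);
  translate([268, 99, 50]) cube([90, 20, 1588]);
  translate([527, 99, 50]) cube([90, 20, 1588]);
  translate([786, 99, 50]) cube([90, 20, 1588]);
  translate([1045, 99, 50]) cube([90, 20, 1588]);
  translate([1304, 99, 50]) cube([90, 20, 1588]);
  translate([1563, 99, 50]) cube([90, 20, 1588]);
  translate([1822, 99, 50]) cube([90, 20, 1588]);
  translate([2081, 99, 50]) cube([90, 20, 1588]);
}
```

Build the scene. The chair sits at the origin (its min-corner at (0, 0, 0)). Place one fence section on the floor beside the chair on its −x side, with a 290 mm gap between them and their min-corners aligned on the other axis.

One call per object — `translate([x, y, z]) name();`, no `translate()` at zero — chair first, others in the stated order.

chair();
translate([-2733, 0, 0]) fence_section();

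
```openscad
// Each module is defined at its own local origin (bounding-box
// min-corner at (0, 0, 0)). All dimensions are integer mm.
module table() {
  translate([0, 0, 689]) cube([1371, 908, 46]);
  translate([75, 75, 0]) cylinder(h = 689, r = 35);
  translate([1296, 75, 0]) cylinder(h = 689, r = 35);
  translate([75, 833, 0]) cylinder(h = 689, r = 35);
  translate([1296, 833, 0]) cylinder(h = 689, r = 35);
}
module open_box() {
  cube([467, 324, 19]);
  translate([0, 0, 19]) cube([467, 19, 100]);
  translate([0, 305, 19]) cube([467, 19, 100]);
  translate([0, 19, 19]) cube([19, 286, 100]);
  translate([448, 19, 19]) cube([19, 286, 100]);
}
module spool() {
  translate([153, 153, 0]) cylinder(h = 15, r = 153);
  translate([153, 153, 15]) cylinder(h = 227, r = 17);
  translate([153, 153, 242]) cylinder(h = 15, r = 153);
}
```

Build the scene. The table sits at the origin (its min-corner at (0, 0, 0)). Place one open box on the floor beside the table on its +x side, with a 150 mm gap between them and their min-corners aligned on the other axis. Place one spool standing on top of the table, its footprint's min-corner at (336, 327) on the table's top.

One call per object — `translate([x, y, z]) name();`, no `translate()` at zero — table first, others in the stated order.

table();
translate([1521, 0, 0]) open_box();
translate([336, 327, 735]) spool();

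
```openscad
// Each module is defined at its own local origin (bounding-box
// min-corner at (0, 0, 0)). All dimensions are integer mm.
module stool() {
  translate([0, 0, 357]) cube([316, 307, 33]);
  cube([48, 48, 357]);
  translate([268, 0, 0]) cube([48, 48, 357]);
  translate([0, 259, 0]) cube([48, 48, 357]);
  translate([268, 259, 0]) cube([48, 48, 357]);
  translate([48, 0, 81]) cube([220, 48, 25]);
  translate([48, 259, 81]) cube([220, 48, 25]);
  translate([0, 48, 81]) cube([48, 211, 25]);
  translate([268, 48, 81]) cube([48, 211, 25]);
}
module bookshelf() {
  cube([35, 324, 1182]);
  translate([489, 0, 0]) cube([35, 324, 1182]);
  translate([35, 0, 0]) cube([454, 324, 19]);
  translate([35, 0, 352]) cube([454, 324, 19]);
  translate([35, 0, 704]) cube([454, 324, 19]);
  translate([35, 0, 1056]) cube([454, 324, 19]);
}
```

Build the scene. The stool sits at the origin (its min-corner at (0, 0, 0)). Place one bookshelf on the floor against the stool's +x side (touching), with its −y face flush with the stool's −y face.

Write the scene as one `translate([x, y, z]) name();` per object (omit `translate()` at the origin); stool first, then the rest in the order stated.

stool();
translate([316, 0, 0]) bookshelf();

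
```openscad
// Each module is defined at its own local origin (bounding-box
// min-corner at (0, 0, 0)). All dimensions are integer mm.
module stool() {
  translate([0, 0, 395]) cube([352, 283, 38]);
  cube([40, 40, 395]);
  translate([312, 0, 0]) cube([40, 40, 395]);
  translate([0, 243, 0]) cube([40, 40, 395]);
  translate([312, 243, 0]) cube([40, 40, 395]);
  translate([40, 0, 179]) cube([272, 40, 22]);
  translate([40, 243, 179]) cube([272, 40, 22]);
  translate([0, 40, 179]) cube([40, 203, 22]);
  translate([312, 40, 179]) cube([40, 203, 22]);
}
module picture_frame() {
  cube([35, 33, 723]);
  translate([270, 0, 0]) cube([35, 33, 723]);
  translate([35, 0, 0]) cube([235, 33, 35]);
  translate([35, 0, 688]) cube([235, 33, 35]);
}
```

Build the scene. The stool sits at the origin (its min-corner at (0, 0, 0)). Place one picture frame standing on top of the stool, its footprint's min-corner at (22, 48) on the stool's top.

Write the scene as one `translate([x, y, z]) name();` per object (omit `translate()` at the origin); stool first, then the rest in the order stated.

stool();
translate([22, 48, 433]) picture_frame();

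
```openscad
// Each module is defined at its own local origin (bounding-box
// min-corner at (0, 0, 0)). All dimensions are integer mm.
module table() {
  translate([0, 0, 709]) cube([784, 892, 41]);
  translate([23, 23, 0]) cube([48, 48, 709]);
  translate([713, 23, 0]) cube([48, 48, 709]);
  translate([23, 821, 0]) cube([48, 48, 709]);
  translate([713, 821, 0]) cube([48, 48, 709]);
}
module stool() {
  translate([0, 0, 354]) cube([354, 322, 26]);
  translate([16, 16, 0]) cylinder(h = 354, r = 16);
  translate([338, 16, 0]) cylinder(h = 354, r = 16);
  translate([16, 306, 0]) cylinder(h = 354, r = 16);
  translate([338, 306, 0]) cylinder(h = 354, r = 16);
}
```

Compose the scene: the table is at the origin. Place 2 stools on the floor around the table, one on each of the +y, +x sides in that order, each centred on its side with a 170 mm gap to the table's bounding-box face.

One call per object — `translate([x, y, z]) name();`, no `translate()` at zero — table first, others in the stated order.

table();
translate([215, 1062, 0]) stool();
translate([954, 285, 0]) stool();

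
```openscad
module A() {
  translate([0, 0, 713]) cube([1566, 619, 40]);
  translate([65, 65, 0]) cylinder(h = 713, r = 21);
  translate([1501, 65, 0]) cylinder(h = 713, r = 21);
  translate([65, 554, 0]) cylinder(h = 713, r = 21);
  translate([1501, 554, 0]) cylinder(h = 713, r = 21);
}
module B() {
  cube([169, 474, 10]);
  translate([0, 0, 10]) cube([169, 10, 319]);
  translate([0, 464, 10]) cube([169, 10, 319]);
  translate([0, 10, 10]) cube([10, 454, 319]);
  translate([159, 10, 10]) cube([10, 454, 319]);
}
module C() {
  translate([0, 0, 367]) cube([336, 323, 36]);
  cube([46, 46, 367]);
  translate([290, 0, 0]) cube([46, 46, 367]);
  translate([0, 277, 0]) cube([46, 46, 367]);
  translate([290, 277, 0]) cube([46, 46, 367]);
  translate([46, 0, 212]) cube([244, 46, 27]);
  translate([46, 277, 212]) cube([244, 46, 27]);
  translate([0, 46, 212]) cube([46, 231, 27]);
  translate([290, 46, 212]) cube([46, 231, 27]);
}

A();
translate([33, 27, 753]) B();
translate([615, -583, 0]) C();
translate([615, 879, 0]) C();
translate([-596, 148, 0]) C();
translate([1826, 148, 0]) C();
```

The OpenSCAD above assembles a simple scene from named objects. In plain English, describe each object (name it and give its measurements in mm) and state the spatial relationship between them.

A is a table with a 1566×619 mm rectangular top, 40 mm thick, top surface at z = 753 mm, supported by four round legs of 42 mm diameter, each leg's bounding box inset 44 mm from the nearest pair of top edges, running from the floor.

B is an open storage box with external size 169×474×329 mm and wall thickness 10 mm (the base is also 10 mm thick). The base covers the whole footprint; the four walls stand on the base, with the y-facing walls full-width and the x-facing walls fitting between their inner faces.

C is a four-legged stool. The seat is a 336×323×36 mm slab whose top surface is at z = 403 mm; four square legs, each 46×46 mm in cross-section, run from the floor (z = 0) to the underside of the seat, each flush with a corner of the seat. Four stretchers, 46 mm wide and 27 mm tall, connect adjacent legs with their undersides at z = 212 mm, each running between the inner faces of the legs it joins and aligned with the legs' outer faces on the other axis.

The open box is on top of the table. Four stools sit around the table at the −y, +y, −x, +x sides.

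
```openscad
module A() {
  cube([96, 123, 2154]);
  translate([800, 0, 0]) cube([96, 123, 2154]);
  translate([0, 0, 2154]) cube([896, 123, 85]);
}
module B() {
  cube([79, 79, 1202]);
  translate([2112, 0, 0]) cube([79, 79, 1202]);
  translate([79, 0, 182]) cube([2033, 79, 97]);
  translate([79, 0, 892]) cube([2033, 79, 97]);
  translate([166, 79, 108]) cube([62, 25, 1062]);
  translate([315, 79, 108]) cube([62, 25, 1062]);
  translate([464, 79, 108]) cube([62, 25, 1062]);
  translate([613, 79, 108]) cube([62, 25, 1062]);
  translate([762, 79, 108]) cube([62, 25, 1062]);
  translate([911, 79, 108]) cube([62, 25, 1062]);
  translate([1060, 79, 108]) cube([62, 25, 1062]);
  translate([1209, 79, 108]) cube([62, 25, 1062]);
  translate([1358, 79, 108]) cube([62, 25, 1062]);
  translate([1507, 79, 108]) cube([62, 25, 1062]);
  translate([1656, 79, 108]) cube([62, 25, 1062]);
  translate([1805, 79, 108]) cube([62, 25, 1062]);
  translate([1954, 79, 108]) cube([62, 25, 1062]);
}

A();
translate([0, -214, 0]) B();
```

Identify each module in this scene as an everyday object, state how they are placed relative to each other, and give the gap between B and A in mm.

The fence section's nearest face is 110 mm from the door frame's −y face.

A is a door frame. B is a fence section. The fence section is on the floor beside the door frame on its −y side. The gap between the fence section and the door frame is 110 mm.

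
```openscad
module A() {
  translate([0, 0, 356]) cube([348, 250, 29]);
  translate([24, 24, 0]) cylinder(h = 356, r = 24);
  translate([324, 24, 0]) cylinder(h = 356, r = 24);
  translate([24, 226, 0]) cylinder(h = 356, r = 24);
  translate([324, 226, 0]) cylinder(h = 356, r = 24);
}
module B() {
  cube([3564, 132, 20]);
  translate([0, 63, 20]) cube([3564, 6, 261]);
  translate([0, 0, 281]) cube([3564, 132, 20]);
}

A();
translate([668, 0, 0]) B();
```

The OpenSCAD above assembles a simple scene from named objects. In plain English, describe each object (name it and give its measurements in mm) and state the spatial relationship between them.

A is a four-legged stool. The seat is a 348×250×29 mm slab whose top surface is at z = 385 mm; four round legs, each 48 mm in diameter, run from the floor (z = 0) to the underside of the seat, each leg's axis is inset half a diameter from the nearest pair of seat edges (so the leg's bounding box is flush with the corner).

B is an I-beam lying along x, 3564 mm long. Overall section height 301 mm. Two flanges 132 mm wide (y) and 20 mm thick, one on the floor and one at the top; a web 6 mm thick runs between them, centred on the flange width.

The I-beam is on the floor beside the stool on its +x side.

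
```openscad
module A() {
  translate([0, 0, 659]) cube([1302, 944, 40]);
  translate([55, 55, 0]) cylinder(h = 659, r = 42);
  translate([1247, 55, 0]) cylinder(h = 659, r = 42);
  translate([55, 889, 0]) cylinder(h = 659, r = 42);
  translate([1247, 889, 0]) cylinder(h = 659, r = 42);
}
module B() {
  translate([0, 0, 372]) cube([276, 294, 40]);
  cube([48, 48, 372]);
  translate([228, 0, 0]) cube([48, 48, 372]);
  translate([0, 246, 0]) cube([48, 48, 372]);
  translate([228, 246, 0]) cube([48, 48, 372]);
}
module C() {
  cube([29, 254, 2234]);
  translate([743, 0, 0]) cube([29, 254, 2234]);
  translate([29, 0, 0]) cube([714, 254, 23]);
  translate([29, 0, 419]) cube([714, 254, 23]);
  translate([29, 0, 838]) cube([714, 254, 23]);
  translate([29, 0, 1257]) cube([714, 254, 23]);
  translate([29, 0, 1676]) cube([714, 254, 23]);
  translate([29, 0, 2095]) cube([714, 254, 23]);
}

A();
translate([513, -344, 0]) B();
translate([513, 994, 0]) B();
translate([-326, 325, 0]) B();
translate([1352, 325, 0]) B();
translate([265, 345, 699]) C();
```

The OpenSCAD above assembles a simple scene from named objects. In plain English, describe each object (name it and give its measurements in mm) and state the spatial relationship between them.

A is a table: top 1302 mm (x) × 944 mm (y), 40 mm thick, upper face at z = 699 mm, on four round legs of 84 mm diameter, each leg's bounding box inset 13 mm from the nearest pair of top edges, running from z = 0 to the bottom of the top.

B is a four-legged stool. The seat is 276×294 mm, 40 mm thick, top at z = 412 mm. It stands on four square legs, each 48×48 mm in cross-section, from z = 0 to the seat underside, each flush with a corner of the seat.

C is a bookshelf 772 mm wide overall, 254 mm deep and 2234 mm tall. The two sides are 29 mm thick vertical panels. 6 horizontal shelves of 23 mm thickness span between the inner faces of the sides; the lowest shelf sits on the floor and shelves are stacked with a clear vertical gap of 396 mm between each pair.

Four stools sit around the table at the −y, +y, −x, +x sides. The bookshelf is on top of the table, centred.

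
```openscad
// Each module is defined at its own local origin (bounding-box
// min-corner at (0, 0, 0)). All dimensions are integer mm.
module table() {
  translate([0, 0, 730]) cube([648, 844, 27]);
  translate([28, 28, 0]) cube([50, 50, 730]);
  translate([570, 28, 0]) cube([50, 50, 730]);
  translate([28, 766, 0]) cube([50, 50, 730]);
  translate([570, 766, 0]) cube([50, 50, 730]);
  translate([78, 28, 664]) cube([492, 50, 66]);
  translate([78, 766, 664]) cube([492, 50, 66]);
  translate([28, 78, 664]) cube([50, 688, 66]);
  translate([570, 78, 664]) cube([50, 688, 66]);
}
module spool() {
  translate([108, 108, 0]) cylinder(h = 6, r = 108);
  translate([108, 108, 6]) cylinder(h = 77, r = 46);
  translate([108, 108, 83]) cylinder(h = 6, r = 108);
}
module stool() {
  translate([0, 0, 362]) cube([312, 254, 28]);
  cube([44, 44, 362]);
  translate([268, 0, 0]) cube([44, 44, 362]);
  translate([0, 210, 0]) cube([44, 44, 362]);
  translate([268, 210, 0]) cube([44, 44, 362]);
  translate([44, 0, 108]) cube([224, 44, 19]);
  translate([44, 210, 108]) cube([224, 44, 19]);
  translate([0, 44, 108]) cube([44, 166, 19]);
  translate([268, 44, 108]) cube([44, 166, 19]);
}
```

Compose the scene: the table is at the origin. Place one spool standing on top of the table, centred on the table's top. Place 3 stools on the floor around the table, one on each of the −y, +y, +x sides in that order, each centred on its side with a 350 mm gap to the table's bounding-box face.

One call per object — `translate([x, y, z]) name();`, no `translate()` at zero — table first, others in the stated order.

table();
translate([216, 314, 757]) spool();
translate([168, -604, 0]) stool();
translate([168, 1194, 0]) stool();
translate([998, 295, 0]) stool();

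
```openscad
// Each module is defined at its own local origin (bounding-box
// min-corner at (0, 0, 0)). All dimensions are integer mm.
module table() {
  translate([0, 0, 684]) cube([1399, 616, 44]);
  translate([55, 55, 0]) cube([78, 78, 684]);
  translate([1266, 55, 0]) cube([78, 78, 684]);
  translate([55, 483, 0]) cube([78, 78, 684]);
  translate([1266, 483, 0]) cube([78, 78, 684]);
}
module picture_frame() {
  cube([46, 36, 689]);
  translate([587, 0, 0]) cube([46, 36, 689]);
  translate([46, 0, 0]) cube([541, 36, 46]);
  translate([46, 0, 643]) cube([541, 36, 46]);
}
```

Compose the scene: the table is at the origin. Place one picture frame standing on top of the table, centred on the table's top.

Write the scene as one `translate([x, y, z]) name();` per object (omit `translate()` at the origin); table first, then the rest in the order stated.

table();
translate([383, 290, 728]) picture_frame();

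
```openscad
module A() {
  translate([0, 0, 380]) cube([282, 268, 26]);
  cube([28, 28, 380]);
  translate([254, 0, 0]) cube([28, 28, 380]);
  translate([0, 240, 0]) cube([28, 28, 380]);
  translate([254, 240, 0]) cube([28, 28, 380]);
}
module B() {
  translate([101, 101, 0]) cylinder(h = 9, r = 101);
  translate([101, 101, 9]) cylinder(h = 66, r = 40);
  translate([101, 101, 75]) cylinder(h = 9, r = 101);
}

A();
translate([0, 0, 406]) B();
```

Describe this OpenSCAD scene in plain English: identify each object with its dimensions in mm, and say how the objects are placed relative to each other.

A is a four-legged stool. The seat is 282×268 mm, 26 mm thick, top at z = 406 mm. It stands on four square legs, each 28×28 mm in cross-section, from z = 0 to the seat underside, each flush with a corner of the seat.

B is a spool: two coaxial disc flanges of radius 101 mm and thickness 9 mm, joined by a core cylinder of radius 40 mm and height 66 mm. The lower flange rests on z = 0 and the three cylinders share a vertical axis.

The spool is on top of the stool.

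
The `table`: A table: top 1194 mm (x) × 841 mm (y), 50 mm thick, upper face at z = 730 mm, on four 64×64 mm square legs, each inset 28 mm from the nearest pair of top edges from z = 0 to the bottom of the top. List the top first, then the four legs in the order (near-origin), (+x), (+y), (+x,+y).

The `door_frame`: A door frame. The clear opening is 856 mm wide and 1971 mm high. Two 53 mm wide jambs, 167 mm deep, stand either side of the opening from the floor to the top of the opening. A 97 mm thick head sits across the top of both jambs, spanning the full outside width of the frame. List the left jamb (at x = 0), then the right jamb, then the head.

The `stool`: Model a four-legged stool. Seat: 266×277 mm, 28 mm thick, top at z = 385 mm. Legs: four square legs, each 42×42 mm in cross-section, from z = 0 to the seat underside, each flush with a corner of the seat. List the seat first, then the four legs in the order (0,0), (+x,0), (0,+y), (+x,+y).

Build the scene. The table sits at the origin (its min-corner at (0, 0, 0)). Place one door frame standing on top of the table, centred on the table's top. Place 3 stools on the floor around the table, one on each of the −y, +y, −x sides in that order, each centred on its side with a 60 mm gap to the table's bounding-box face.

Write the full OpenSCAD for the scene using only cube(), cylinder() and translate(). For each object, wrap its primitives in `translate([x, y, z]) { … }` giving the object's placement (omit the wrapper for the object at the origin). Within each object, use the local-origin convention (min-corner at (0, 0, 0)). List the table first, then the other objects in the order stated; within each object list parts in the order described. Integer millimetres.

translate([0, 0, 680]) cube([1194, 841, 50]);
translate([28, 28, 0]) cube([64, 64, 680]);
translate([1102, 28, 0]) cube([64, 64, 680]);
translate([28, 749, 0]) cube([64, 64, 680]);
translate([1102, 749, 0]) cube([64, 64, 680]);
translate([116, 337, 730]) {
  cube([53, 167, 1971]);
  translate([909, 0, 0]) cube([53, 167, 1971]);
  translate([0, 0, 1971]) cube([962, 167, 97]);
}
translate([464, -337, 0]) {
  translate([0, 0, 357]) cube([266, 277, 28]);
  cube([42, 42, 357]);
  translate([224, 0, 0]) cube([42, 42, 357]);
  translate([0, 235, 0]) cube([42, 42, 357]);
  translate([224, 235, 0]) cube([42, 42, 357]);
}
translate([464, 901, 0]) {
  translate([0, 0, 357]) cube([266, 277, 28]);
  cube([42, 42, 357]);
  translate([224, 0, 0]) cube([42, 42, 357]);
  translate([0, 235, 0]) cube([42, 42, 357]);
  translate([224, 235, 0]) cube([42, 42, 357]);
}
translate([-326, 282, 0]) {
  translate([0, 0, 357]) cube([266, 277, 28]);
  cube([42, 42, 357]);
  translate([224, 0, 0]) cube([42, 42, 357]);
  translate([0, 235, 0]) cube([42, 42, 357]);
  translate([224, 235, 0]) cube([42, 42, 357]);
}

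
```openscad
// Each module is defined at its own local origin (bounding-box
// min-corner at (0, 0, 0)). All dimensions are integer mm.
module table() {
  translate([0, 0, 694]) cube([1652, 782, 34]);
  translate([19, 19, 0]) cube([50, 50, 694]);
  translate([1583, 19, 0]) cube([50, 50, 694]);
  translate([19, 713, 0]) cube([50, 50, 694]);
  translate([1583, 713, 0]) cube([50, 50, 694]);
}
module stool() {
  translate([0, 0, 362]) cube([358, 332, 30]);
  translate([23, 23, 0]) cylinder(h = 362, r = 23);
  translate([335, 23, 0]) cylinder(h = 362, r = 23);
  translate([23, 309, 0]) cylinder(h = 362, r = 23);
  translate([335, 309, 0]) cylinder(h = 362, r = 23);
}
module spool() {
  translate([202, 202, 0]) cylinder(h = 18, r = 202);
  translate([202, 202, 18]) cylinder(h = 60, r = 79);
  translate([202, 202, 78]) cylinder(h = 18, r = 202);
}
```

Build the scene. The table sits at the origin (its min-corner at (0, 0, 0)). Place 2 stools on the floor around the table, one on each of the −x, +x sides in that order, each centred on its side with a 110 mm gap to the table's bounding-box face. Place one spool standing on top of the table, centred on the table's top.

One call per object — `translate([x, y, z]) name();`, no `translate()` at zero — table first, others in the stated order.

table();
translate([-468, 225, 0]) stool();
translate([1762, 225, 0]) stool();
translate([624, 189, 728]) spool();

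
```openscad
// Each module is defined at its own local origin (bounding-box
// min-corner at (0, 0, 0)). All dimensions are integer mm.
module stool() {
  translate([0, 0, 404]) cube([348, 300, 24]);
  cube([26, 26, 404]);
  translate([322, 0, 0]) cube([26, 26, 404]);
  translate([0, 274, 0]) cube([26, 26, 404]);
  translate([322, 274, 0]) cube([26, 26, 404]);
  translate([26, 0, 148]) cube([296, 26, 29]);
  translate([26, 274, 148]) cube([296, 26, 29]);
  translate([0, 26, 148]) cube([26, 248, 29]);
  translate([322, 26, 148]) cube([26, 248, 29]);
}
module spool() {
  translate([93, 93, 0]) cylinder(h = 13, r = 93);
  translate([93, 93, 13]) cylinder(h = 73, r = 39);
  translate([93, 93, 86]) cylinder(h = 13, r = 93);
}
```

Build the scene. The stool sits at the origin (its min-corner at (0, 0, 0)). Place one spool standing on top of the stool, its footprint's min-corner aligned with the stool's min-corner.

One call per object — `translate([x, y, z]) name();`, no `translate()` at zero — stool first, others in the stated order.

stool();
translate([0, 0, 428]) spool();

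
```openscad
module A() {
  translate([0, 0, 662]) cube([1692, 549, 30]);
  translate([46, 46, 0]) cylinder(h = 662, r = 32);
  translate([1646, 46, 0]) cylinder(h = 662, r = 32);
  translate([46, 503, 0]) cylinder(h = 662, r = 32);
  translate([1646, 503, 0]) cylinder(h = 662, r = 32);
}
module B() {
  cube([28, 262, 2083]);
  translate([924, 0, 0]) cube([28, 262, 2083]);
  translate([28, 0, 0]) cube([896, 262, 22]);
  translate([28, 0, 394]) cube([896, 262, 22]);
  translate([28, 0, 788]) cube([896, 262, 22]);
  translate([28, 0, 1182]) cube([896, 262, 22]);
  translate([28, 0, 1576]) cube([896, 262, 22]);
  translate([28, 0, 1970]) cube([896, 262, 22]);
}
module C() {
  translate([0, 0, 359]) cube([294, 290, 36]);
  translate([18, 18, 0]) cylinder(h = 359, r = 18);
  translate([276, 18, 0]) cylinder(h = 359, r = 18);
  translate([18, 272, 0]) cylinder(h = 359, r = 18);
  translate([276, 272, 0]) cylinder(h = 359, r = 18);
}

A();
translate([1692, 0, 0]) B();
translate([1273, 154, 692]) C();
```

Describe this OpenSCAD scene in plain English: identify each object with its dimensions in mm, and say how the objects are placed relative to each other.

A is a table: top 1692 mm (x) × 549 mm (y), 30 mm thick, upper face at z = 692 mm, on four round legs of 64 mm diameter, each leg's bounding box inset 14 mm from the nearest pair of top edges, running from z = 0 to the bottom of the top.

B is a bookshelf 952 mm wide overall, 262 mm deep and 2083 mm tall. The two sides are 28 mm thick vertical panels. 6 horizontal shelves of 22 mm thickness span between the inner faces of the sides; the lowest shelf sits on the floor and shelves are stacked with a clear vertical gap of 372 mm between each pair.

C is a four-legged stool. The seat is 294×290 mm, 36 mm thick, top at z = 395 mm. It stands on four round legs, each 36 mm in diameter, from z = 0 to the seat underside, each leg's axis is inset half a diameter from the nearest pair of seat edges (so the leg's bounding box is flush with the corner).

The bookshelf is against the table's +x side, with their −y faces flush. The stool is on top of the table.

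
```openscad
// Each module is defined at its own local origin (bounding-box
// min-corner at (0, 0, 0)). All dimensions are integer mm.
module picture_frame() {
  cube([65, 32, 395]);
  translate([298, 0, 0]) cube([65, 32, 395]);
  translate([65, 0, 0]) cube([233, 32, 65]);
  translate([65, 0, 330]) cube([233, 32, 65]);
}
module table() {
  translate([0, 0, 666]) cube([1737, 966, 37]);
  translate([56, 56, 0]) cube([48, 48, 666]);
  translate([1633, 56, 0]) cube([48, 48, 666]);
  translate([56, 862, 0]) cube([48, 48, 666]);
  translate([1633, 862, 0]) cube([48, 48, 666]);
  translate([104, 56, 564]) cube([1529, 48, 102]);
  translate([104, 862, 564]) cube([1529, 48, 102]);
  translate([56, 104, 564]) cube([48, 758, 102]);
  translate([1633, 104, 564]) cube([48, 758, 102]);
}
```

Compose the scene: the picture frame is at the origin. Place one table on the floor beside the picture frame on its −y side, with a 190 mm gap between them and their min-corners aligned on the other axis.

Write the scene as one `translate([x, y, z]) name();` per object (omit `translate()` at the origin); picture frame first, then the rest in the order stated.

picture_frame();
translate([0, -1156, 0]) table();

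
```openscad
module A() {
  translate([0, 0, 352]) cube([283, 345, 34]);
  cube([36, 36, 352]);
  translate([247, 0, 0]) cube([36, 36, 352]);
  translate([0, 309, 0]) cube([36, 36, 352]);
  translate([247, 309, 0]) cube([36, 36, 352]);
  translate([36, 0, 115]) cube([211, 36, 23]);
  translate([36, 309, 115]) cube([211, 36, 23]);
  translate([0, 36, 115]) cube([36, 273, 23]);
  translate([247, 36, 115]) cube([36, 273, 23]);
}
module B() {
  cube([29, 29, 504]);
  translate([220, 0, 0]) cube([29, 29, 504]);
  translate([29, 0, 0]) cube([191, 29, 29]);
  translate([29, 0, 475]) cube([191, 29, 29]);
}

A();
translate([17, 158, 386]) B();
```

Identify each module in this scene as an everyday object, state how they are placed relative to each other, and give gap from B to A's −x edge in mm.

A is a stool. B is a picture frame. The picture frame is on top of the stool, centred. The gap from the picture frame to the stool's −x edge is 17 mm.

The picture frame's min-x is at 17; the stool's min-x is 0; gap = 17 mm.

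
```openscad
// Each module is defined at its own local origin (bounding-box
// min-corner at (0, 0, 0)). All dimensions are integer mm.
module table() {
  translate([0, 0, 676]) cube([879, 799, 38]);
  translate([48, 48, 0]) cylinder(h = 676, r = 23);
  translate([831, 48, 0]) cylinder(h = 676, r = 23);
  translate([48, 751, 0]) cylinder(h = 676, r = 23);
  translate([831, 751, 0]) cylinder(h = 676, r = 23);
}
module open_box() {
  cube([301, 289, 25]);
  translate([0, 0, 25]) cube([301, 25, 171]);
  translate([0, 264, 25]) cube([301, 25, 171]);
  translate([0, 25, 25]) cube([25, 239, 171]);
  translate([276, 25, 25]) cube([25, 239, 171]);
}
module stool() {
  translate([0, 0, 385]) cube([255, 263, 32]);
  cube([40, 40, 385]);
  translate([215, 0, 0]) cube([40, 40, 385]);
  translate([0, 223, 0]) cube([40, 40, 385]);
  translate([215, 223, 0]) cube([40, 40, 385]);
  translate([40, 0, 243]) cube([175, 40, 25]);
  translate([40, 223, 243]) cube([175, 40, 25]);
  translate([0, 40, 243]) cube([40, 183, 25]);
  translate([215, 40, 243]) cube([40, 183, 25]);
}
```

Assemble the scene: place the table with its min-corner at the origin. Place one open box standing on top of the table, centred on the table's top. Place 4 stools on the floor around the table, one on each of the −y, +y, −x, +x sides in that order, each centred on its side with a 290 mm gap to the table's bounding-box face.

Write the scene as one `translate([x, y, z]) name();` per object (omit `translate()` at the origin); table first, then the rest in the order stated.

table();
translate([289, 255, 714]) open_box();
translate([312, -553, 0]) stool();
translate([312, 1089, 0]) stool();
translate([-545, 268, 0]) stool();
translate([1169, 268, 0]) stool();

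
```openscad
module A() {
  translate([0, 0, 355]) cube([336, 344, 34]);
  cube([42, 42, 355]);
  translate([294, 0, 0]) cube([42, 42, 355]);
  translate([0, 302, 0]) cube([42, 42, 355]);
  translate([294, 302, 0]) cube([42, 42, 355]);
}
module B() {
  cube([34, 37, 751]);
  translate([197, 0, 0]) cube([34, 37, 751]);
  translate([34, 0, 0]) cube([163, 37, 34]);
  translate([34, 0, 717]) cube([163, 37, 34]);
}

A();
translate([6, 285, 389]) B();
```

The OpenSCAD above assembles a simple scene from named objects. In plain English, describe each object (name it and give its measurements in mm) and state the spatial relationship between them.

A is a simple wooden stool: a rectangular seat 336 mm (x) by 344 mm (y), 34 mm thick, top face at z = 389 mm, on four square legs, each 42×42 mm in cross-section. The legs rest on z = 0, each flush with a corner of the seat.

B is a rectangular picture frame lying in the x–z plane (depth along y). The opening is 163 mm wide (x) by 683 mm tall (z), surrounded by a border 34 mm wide on all four sides. The frame is 37 mm deep and is made of two full-height vertical stiles with two horizontal rails fitted between them.

The picture frame is on top of the stool.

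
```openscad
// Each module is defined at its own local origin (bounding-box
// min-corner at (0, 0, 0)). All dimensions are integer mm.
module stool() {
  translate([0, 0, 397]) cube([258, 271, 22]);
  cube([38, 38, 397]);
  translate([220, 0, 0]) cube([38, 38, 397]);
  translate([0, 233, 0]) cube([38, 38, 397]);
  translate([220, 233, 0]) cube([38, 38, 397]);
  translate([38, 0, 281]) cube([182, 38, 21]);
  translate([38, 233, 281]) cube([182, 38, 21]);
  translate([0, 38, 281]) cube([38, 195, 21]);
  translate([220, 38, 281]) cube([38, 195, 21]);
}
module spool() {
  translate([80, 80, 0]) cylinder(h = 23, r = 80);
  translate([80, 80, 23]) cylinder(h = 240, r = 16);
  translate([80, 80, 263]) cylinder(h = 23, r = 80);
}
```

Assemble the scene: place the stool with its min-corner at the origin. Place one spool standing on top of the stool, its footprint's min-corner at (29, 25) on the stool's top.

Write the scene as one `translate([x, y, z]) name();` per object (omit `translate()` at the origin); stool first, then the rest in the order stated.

stool();
translate([29, 25, 419]) spool();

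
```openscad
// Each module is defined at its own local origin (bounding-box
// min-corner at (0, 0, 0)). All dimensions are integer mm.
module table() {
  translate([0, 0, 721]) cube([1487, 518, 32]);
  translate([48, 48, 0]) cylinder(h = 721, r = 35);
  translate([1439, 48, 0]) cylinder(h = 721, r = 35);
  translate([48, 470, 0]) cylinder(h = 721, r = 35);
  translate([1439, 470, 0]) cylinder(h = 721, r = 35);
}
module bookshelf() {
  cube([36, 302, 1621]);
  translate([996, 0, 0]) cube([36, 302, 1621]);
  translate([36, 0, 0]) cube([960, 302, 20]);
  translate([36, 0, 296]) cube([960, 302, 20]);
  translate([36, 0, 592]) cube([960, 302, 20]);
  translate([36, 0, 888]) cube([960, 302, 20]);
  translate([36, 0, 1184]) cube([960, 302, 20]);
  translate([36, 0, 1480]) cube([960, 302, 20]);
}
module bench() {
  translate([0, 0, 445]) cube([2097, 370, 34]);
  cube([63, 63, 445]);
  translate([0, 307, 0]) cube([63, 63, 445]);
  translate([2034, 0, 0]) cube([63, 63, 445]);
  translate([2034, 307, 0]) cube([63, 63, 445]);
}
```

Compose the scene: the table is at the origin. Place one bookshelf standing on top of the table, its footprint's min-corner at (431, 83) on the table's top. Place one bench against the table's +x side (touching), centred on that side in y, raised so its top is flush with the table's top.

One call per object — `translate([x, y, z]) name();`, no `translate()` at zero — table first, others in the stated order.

table();
translate([431, 83, 753]) bookshelf();
translate([1487, 74, 274]) bench();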